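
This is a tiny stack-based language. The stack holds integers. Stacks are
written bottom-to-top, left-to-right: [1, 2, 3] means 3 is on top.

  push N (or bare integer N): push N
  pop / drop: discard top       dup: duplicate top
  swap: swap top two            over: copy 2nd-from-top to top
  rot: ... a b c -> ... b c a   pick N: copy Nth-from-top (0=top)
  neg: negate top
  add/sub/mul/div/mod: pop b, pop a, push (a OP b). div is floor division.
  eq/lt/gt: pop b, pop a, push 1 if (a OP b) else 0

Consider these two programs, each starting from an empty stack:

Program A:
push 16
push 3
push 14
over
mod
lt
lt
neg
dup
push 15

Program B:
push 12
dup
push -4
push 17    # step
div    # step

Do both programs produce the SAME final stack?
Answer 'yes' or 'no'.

Answer: no

Derivation:
Program A trace:
  After 'push 16': [16]
  After 'push 3': [16, 3]
  After 'push 14': [16, 3, 14]
  After 'over': [16, 3, 14, 3]
  After 'mod': [16, 3, 2]
  After 'lt': [16, 0]
  After 'lt': [0]
  After 'neg': [0]
  After 'dup': [0, 0]
  After 'push 15': [0, 0, 15]
Program A final stack: [0, 0, 15]

Program B trace:
  After 'push 12': [12]
  After 'dup': [12, 12]
  After 'push -4': [12, 12, -4]
  After 'push 17': [12, 12, -4, 17]
  After 'div': [12, 12, -1]
Program B final stack: [12, 12, -1]
Same: no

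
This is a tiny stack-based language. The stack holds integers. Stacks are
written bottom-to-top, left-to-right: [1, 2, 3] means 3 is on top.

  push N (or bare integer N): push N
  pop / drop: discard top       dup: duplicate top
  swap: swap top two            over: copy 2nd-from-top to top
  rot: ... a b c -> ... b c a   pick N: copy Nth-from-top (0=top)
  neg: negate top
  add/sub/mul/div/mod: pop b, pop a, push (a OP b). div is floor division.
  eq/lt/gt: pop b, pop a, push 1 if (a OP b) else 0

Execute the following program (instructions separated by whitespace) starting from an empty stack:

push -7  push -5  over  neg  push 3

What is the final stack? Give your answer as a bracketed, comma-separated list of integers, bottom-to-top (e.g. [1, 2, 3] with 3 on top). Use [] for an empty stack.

Answer: [-7, -5, 7, 3]

Derivation:
After 'push -7': [-7]
After 'push -5': [-7, -5]
After 'over': [-7, -5, -7]
After 'neg': [-7, -5, 7]
After 'push 3': [-7, -5, 7, 3]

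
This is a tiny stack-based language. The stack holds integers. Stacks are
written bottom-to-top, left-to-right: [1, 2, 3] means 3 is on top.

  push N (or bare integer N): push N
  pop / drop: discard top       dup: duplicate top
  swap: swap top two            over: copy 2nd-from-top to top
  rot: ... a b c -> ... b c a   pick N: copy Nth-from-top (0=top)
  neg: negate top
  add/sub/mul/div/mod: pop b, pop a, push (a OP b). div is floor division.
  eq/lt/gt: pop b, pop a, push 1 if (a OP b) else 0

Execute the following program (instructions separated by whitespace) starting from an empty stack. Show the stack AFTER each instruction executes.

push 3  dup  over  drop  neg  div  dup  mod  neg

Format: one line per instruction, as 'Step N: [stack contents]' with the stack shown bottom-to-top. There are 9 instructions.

Step 1: [3]
Step 2: [3, 3]
Step 3: [3, 3, 3]
Step 4: [3, 3]
Step 5: [3, -3]
Step 6: [-1]
Step 7: [-1, -1]
Step 8: [0]
Step 9: [0]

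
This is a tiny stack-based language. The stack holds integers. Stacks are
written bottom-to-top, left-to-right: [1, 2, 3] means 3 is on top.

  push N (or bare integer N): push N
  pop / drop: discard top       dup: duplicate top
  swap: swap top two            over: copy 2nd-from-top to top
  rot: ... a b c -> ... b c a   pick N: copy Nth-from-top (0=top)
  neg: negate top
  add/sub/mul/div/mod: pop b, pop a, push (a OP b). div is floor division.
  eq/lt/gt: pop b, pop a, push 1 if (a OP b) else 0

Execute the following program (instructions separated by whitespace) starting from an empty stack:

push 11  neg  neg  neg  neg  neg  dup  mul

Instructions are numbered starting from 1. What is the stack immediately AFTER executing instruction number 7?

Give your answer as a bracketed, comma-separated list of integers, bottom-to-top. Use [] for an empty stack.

Step 1 ('push 11'): [11]
Step 2 ('neg'): [-11]
Step 3 ('neg'): [11]
Step 4 ('neg'): [-11]
Step 5 ('neg'): [11]
Step 6 ('neg'): [-11]
Step 7 ('dup'): [-11, -11]

Answer: [-11, -11]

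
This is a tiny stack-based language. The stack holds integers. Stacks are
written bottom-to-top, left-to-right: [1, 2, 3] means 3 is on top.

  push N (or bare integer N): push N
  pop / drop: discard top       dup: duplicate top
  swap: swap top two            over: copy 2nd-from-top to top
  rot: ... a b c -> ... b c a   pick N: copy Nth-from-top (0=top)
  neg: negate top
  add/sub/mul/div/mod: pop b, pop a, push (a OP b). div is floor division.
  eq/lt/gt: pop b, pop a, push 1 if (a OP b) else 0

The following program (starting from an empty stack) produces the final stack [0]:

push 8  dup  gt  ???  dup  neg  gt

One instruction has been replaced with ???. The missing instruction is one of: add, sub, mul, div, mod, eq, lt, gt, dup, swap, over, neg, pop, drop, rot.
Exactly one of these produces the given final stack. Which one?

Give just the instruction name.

Answer: neg

Derivation:
Stack before ???: [0]
Stack after ???:  [0]
The instruction that transforms [0] -> [0] is: neg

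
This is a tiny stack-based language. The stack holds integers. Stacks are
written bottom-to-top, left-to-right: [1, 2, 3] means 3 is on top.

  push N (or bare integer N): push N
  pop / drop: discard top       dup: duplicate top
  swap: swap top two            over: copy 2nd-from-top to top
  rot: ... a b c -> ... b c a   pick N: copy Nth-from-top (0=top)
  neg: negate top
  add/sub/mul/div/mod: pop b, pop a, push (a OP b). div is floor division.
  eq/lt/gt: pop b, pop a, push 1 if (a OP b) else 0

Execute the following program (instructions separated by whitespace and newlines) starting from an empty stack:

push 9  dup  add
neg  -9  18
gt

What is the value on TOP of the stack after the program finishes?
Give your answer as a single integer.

Answer: 0

Derivation:
After 'push 9': [9]
After 'dup': [9, 9]
After 'add': [18]
After 'neg': [-18]
After 'push -9': [-18, -9]
After 'push 18': [-18, -9, 18]
After 'gt': [-18, 0]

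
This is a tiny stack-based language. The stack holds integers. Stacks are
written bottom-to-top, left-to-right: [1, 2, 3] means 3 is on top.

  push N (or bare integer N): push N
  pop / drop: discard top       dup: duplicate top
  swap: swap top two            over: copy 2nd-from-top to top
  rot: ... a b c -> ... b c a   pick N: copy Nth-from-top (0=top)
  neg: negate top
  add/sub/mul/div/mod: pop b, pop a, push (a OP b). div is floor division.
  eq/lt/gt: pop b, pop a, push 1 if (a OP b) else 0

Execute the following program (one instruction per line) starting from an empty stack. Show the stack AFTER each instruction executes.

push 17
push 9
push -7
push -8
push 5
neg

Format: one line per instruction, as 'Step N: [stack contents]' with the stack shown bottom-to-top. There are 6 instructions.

Step 1: [17]
Step 2: [17, 9]
Step 3: [17, 9, -7]
Step 4: [17, 9, -7, -8]
Step 5: [17, 9, -7, -8, 5]
Step 6: [17, 9, -7, -8, -5]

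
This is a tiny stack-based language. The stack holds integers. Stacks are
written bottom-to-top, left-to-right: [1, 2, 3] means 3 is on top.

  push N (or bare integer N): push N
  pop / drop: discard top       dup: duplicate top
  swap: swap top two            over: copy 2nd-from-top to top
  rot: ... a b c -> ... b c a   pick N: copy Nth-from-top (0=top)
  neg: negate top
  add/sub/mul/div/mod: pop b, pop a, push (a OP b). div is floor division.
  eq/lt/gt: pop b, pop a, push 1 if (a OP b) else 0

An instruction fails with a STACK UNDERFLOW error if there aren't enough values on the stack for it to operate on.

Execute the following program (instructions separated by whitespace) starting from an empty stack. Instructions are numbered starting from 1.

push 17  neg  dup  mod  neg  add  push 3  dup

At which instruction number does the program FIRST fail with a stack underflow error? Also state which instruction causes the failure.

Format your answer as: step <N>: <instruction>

Answer: step 6: add

Derivation:
Step 1 ('push 17'): stack = [17], depth = 1
Step 2 ('neg'): stack = [-17], depth = 1
Step 3 ('dup'): stack = [-17, -17], depth = 2
Step 4 ('mod'): stack = [0], depth = 1
Step 5 ('neg'): stack = [0], depth = 1
Step 6 ('add'): needs 2 value(s) but depth is 1 — STACK UNDERFLOW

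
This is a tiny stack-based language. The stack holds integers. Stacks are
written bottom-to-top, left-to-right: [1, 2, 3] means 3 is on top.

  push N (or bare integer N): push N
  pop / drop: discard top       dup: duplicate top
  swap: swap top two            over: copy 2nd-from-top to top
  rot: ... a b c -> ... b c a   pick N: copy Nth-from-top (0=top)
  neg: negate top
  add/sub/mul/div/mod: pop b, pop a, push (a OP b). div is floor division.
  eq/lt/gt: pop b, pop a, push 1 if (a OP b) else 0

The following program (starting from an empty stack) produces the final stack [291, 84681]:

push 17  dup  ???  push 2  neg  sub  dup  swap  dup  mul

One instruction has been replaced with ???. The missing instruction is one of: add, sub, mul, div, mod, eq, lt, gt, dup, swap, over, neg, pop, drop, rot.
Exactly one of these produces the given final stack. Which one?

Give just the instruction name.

Answer: mul

Derivation:
Stack before ???: [17, 17]
Stack after ???:  [289]
The instruction that transforms [17, 17] -> [289] is: mul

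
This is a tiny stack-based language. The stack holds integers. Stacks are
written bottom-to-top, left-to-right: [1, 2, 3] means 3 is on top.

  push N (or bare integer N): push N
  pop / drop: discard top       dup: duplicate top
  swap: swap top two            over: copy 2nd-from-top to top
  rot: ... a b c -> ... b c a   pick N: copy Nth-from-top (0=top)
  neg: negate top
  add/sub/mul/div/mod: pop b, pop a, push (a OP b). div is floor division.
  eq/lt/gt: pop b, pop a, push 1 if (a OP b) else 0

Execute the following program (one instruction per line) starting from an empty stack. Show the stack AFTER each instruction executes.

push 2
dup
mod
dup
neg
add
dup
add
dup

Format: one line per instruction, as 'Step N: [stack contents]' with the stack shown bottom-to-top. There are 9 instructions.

Step 1: [2]
Step 2: [2, 2]
Step 3: [0]
Step 4: [0, 0]
Step 5: [0, 0]
Step 6: [0]
Step 7: [0, 0]
Step 8: [0]
Step 9: [0, 0]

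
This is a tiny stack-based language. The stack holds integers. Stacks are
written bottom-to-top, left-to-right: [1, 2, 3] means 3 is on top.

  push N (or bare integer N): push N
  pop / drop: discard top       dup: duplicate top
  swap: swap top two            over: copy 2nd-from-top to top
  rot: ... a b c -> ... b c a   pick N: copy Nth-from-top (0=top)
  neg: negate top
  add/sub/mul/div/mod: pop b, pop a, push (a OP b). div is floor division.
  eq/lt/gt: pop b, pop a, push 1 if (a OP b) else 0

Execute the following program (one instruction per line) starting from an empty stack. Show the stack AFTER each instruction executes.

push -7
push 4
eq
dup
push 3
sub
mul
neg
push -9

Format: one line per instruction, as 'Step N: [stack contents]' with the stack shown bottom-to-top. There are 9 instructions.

Step 1: [-7]
Step 2: [-7, 4]
Step 3: [0]
Step 4: [0, 0]
Step 5: [0, 0, 3]
Step 6: [0, -3]
Step 7: [0]
Step 8: [0]
Step 9: [0, -9]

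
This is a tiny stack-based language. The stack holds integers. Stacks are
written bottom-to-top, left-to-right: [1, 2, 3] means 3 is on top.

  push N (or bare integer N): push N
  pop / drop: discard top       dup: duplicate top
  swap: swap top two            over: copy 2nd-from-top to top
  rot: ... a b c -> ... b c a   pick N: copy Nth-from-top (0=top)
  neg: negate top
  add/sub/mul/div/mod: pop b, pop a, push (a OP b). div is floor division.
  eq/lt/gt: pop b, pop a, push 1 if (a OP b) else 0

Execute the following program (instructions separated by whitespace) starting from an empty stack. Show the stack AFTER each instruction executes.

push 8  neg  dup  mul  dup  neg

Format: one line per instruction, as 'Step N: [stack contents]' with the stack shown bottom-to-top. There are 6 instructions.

Step 1: [8]
Step 2: [-8]
Step 3: [-8, -8]
Step 4: [64]
Step 5: [64, 64]
Step 6: [64, -64]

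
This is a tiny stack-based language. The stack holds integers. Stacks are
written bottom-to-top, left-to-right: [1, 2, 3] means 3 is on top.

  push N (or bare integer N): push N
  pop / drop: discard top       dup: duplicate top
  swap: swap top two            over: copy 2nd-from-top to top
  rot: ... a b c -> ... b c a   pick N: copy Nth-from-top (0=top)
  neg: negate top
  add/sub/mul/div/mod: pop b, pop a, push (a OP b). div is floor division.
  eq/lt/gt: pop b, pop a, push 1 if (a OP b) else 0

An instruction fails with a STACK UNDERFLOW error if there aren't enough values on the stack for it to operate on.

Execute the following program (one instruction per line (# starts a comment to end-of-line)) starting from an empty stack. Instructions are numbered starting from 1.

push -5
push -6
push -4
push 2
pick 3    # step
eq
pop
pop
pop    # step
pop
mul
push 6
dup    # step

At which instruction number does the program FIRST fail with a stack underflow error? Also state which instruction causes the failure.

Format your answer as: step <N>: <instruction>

Step 1 ('push -5'): stack = [-5], depth = 1
Step 2 ('push -6'): stack = [-5, -6], depth = 2
Step 3 ('push -4'): stack = [-5, -6, -4], depth = 3
Step 4 ('push 2'): stack = [-5, -6, -4, 2], depth = 4
Step 5 ('pick 3'): stack = [-5, -6, -4, 2, -5], depth = 5
Step 6 ('eq'): stack = [-5, -6, -4, 0], depth = 4
Step 7 ('pop'): stack = [-5, -6, -4], depth = 3
Step 8 ('pop'): stack = [-5, -6], depth = 2
Step 9 ('pop'): stack = [-5], depth = 1
Step 10 ('pop'): stack = [], depth = 0
Step 11 ('mul'): needs 2 value(s) but depth is 0 — STACK UNDERFLOW

Answer: step 11: mul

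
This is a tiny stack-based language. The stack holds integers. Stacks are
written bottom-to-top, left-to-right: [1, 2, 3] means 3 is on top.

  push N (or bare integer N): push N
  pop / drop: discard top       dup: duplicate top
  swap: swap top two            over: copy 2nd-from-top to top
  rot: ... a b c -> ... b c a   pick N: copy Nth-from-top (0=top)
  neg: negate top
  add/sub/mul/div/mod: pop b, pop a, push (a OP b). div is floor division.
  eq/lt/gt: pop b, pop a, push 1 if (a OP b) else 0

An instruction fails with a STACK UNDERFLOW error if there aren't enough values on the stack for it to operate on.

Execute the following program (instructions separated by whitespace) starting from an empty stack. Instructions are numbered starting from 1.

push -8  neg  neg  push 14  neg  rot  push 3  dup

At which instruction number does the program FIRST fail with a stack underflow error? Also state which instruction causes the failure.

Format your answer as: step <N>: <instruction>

Answer: step 6: rot

Derivation:
Step 1 ('push -8'): stack = [-8], depth = 1
Step 2 ('neg'): stack = [8], depth = 1
Step 3 ('neg'): stack = [-8], depth = 1
Step 4 ('push 14'): stack = [-8, 14], depth = 2
Step 5 ('neg'): stack = [-8, -14], depth = 2
Step 6 ('rot'): needs 3 value(s) but depth is 2 — STACK UNDERFLOW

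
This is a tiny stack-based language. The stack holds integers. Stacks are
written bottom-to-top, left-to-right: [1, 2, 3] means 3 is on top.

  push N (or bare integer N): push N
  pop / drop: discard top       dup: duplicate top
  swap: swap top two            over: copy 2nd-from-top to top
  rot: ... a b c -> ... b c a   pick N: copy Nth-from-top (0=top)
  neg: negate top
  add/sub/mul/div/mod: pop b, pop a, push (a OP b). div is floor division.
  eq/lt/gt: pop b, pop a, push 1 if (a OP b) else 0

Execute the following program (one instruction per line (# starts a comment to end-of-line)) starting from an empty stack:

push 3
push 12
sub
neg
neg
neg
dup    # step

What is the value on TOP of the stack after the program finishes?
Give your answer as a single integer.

Answer: 9

Derivation:
After 'push 3': [3]
After 'push 12': [3, 12]
After 'sub': [-9]
After 'neg': [9]
After 'neg': [-9]
After 'neg': [9]
After 'dup': [9, 9]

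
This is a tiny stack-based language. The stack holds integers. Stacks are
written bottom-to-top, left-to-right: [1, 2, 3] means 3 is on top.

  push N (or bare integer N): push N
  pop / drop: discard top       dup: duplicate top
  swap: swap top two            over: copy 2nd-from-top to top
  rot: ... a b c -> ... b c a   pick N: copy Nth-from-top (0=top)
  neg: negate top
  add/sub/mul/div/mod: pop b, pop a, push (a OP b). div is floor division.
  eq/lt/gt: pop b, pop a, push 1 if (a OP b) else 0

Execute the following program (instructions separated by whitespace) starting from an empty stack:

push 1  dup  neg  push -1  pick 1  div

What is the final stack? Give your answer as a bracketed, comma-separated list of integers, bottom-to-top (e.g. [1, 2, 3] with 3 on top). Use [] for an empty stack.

After 'push 1': [1]
After 'dup': [1, 1]
After 'neg': [1, -1]
After 'push -1': [1, -1, -1]
After 'pick 1': [1, -1, -1, -1]
After 'div': [1, -1, 1]

Answer: [1, -1, 1]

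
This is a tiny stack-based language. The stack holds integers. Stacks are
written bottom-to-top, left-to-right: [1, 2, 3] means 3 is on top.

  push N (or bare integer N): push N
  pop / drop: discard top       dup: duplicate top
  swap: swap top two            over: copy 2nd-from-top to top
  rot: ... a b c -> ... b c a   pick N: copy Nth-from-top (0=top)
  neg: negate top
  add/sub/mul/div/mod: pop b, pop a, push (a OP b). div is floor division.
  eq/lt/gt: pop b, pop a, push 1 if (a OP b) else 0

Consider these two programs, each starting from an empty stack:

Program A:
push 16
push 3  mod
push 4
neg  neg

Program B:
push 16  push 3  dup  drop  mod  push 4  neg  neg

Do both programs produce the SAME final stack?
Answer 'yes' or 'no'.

Program A trace:
  After 'push 16': [16]
  After 'push 3': [16, 3]
  After 'mod': [1]
  After 'push 4': [1, 4]
  After 'neg': [1, -4]
  After 'neg': [1, 4]
Program A final stack: [1, 4]

Program B trace:
  After 'push 16': [16]
  After 'push 3': [16, 3]
  After 'dup': [16, 3, 3]
  After 'drop': [16, 3]
  After 'mod': [1]
  After 'push 4': [1, 4]
  After 'neg': [1, -4]
  After 'neg': [1, 4]
Program B final stack: [1, 4]
Same: yes

Answer: yes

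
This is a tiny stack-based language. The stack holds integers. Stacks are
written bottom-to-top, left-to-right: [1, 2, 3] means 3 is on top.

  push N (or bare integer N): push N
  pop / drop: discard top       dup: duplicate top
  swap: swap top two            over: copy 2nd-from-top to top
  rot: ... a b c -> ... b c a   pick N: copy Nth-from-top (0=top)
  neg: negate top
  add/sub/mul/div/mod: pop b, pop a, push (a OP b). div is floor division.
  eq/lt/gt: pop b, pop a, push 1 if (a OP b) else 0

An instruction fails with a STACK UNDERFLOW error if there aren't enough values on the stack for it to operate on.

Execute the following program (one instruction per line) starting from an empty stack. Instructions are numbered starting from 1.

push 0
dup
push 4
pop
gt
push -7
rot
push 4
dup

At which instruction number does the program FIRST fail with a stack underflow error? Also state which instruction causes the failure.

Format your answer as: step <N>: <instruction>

Answer: step 7: rot

Derivation:
Step 1 ('push 0'): stack = [0], depth = 1
Step 2 ('dup'): stack = [0, 0], depth = 2
Step 3 ('push 4'): stack = [0, 0, 4], depth = 3
Step 4 ('pop'): stack = [0, 0], depth = 2
Step 5 ('gt'): stack = [0], depth = 1
Step 6 ('push -7'): stack = [0, -7], depth = 2
Step 7 ('rot'): needs 3 value(s) but depth is 2 — STACK UNDERFLOW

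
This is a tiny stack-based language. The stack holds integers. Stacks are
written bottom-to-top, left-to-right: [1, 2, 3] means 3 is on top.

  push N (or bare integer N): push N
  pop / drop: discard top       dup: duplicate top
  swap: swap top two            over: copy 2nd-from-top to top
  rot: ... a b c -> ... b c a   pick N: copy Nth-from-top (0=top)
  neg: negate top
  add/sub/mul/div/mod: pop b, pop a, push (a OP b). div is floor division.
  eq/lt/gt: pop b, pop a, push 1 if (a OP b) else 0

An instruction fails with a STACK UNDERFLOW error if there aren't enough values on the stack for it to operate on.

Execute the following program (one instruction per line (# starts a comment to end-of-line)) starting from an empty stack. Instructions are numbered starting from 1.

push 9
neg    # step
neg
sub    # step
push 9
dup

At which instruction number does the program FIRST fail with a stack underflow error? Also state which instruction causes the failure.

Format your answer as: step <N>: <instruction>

Step 1 ('push 9'): stack = [9], depth = 1
Step 2 ('neg'): stack = [-9], depth = 1
Step 3 ('neg'): stack = [9], depth = 1
Step 4 ('sub'): needs 2 value(s) but depth is 1 — STACK UNDERFLOW

Answer: step 4: sub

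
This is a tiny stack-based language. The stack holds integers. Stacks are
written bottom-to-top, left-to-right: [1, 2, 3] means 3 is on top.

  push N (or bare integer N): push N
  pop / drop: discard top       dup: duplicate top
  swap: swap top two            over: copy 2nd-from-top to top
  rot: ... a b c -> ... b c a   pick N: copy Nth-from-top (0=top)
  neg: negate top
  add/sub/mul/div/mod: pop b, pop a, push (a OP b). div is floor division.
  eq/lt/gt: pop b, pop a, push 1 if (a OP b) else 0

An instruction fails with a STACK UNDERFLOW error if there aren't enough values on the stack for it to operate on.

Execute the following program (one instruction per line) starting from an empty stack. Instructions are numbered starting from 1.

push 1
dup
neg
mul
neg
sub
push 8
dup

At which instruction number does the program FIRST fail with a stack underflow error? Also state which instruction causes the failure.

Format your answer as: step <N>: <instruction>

Answer: step 6: sub

Derivation:
Step 1 ('push 1'): stack = [1], depth = 1
Step 2 ('dup'): stack = [1, 1], depth = 2
Step 3 ('neg'): stack = [1, -1], depth = 2
Step 4 ('mul'): stack = [-1], depth = 1
Step 5 ('neg'): stack = [1], depth = 1
Step 6 ('sub'): needs 2 value(s) but depth is 1 — STACK UNDERFLOW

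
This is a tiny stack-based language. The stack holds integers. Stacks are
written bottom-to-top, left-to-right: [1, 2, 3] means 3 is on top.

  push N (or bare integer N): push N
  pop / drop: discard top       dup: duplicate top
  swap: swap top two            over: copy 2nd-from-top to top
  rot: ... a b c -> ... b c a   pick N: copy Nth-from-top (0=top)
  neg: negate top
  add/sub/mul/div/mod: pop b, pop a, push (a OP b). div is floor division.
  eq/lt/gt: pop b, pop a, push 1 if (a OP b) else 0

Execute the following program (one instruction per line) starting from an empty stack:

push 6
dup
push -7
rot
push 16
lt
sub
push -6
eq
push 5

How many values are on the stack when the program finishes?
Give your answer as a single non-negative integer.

After 'push 6': stack = [6] (depth 1)
After 'dup': stack = [6, 6] (depth 2)
After 'push -7': stack = [6, 6, -7] (depth 3)
After 'rot': stack = [6, -7, 6] (depth 3)
After 'push 16': stack = [6, -7, 6, 16] (depth 4)
After 'lt': stack = [6, -7, 1] (depth 3)
After 'sub': stack = [6, -8] (depth 2)
After 'push -6': stack = [6, -8, -6] (depth 3)
After 'eq': stack = [6, 0] (depth 2)
After 'push 5': stack = [6, 0, 5] (depth 3)

Answer: 3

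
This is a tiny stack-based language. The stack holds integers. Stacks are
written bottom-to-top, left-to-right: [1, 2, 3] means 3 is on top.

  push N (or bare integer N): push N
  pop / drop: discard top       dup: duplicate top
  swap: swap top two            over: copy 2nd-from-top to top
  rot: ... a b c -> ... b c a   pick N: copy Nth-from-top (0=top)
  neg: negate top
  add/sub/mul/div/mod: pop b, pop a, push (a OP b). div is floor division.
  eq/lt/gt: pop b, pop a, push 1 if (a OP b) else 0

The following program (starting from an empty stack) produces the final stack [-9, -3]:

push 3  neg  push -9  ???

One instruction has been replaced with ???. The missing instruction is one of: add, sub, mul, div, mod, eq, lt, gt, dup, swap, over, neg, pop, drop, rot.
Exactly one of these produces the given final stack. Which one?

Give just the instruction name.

Answer: swap

Derivation:
Stack before ???: [-3, -9]
Stack after ???:  [-9, -3]
The instruction that transforms [-3, -9] -> [-9, -3] is: swap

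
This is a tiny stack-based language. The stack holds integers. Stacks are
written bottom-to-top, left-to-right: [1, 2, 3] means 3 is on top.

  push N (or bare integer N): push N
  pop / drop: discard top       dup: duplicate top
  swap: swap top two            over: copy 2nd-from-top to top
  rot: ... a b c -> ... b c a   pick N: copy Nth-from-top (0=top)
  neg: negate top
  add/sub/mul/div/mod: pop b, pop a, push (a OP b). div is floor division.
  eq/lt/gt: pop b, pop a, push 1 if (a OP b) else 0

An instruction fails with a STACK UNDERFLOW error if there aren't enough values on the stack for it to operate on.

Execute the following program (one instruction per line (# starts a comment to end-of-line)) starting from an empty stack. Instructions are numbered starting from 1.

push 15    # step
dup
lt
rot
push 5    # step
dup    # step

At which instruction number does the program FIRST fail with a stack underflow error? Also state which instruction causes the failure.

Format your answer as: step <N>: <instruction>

Step 1 ('push 15'): stack = [15], depth = 1
Step 2 ('dup'): stack = [15, 15], depth = 2
Step 3 ('lt'): stack = [0], depth = 1
Step 4 ('rot'): needs 3 value(s) but depth is 1 — STACK UNDERFLOW

Answer: step 4: rot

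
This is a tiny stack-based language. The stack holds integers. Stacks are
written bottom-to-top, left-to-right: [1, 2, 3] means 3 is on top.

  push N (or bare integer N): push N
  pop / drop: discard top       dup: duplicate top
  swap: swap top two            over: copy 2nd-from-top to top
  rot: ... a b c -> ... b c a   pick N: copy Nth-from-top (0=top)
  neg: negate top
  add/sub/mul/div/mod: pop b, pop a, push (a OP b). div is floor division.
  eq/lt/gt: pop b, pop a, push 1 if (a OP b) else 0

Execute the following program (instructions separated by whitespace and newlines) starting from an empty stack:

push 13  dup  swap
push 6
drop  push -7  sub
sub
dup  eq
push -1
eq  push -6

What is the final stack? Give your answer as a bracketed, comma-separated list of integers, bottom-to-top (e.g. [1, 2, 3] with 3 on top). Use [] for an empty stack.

Answer: [0, -6]

Derivation:
After 'push 13': [13]
After 'dup': [13, 13]
After 'swap': [13, 13]
After 'push 6': [13, 13, 6]
After 'drop': [13, 13]
After 'push -7': [13, 13, -7]
After 'sub': [13, 20]
After 'sub': [-7]
After 'dup': [-7, -7]
After 'eq': [1]
After 'push -1': [1, -1]
After 'eq': [0]
After 'push -6': [0, -6]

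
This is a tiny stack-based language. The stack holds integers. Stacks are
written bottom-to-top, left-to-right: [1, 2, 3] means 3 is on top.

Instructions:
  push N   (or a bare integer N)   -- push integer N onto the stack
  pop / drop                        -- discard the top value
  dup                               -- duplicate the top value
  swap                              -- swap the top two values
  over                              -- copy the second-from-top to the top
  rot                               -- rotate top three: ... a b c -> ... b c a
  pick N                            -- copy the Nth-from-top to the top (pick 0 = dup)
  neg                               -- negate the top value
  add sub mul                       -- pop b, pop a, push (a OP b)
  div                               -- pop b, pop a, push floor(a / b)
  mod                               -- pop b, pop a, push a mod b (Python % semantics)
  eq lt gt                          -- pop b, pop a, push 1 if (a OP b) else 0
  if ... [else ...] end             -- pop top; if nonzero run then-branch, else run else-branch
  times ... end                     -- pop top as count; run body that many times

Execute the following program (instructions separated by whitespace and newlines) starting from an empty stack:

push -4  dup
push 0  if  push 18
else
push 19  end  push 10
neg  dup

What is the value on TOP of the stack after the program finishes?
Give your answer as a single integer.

After 'push -4': [-4]
After 'dup': [-4, -4]
After 'push 0': [-4, -4, 0]
After 'if': [-4, -4]
After 'push 19': [-4, -4, 19]
After 'push 10': [-4, -4, 19, 10]
After 'neg': [-4, -4, 19, -10]
After 'dup': [-4, -4, 19, -10, -10]

Answer: -10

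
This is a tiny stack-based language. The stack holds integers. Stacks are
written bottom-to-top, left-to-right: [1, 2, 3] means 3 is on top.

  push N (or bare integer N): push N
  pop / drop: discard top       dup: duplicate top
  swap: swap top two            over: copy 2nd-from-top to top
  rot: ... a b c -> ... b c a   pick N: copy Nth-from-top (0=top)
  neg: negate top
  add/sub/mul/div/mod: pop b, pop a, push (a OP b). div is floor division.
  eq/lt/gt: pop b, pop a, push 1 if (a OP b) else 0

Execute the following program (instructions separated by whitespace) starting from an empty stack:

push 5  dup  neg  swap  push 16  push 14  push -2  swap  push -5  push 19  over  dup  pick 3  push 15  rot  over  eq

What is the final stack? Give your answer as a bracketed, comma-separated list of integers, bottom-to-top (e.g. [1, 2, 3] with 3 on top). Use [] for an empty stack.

Answer: [-5, 5, 16, -2, 14, -5, 19, -5, -5, 15, 0]

Derivation:
After 'push 5': [5]
After 'dup': [5, 5]
After 'neg': [5, -5]
After 'swap': [-5, 5]
After 'push 16': [-5, 5, 16]
After 'push 14': [-5, 5, 16, 14]
After 'push -2': [-5, 5, 16, 14, -2]
After 'swap': [-5, 5, 16, -2, 14]
After 'push -5': [-5, 5, 16, -2, 14, -5]
After 'push 19': [-5, 5, 16, -2, 14, -5, 19]
After 'over': [-5, 5, 16, -2, 14, -5, 19, -5]
After 'dup': [-5, 5, 16, -2, 14, -5, 19, -5, -5]
After 'pick 3': [-5, 5, 16, -2, 14, -5, 19, -5, -5, -5]
After 'push 15': [-5, 5, 16, -2, 14, -5, 19, -5, -5, -5, 15]
After 'rot': [-5, 5, 16, -2, 14, -5, 19, -5, -5, 15, -5]
After 'over': [-5, 5, 16, -2, 14, -5, 19, -5, -5, 15, -5, 15]
After 'eq': [-5, 5, 16, -2, 14, -5, 19, -5, -5, 15, 0]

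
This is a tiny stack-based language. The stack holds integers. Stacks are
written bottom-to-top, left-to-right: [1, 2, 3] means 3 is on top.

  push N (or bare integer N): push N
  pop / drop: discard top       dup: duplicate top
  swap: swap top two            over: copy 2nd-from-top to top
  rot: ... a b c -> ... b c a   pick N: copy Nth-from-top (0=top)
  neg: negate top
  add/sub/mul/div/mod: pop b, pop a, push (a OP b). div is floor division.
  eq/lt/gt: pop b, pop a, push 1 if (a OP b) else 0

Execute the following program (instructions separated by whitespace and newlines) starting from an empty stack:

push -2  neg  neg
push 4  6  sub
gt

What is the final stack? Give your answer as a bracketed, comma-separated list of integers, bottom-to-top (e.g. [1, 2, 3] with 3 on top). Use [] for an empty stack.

After 'push -2': [-2]
After 'neg': [2]
After 'neg': [-2]
After 'push 4': [-2, 4]
After 'push 6': [-2, 4, 6]
After 'sub': [-2, -2]
After 'gt': [0]

Answer: [0]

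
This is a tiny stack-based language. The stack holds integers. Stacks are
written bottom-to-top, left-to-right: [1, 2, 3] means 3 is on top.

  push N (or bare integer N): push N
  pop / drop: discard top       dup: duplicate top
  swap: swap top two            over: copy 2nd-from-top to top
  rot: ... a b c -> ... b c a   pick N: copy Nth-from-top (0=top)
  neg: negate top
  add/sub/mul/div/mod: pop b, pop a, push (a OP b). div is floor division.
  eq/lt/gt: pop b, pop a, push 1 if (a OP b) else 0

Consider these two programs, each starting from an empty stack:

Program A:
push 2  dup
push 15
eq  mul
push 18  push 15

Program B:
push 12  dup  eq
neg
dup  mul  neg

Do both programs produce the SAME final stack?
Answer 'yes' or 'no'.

Answer: no

Derivation:
Program A trace:
  After 'push 2': [2]
  After 'dup': [2, 2]
  After 'push 15': [2, 2, 15]
  After 'eq': [2, 0]
  After 'mul': [0]
  After 'push 18': [0, 18]
  After 'push 15': [0, 18, 15]
Program A final stack: [0, 18, 15]

Program B trace:
  After 'push 12': [12]
  After 'dup': [12, 12]
  After 'eq': [1]
  After 'neg': [-1]
  After 'dup': [-1, -1]
  After 'mul': [1]
  After 'neg': [-1]
Program B final stack: [-1]
Same: no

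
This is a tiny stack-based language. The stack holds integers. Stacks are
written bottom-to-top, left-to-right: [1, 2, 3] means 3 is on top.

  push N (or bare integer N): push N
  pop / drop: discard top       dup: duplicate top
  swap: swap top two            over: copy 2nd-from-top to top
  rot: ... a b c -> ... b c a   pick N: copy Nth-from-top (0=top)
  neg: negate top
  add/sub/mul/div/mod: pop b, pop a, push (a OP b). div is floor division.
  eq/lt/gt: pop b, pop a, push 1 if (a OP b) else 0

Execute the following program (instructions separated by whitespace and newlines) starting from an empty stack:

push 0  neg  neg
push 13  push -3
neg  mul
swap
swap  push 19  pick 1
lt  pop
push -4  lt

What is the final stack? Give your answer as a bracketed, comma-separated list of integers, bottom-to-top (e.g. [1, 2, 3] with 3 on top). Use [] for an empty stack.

Answer: [0, 0]

Derivation:
After 'push 0': [0]
After 'neg': [0]
After 'neg': [0]
After 'push 13': [0, 13]
After 'push -3': [0, 13, -3]
After 'neg': [0, 13, 3]
After 'mul': [0, 39]
After 'swap': [39, 0]
After 'swap': [0, 39]
After 'push 19': [0, 39, 19]
After 'pick 1': [0, 39, 19, 39]
After 'lt': [0, 39, 1]
After 'pop': [0, 39]
After 'push -4': [0, 39, -4]
After 'lt': [0, 0]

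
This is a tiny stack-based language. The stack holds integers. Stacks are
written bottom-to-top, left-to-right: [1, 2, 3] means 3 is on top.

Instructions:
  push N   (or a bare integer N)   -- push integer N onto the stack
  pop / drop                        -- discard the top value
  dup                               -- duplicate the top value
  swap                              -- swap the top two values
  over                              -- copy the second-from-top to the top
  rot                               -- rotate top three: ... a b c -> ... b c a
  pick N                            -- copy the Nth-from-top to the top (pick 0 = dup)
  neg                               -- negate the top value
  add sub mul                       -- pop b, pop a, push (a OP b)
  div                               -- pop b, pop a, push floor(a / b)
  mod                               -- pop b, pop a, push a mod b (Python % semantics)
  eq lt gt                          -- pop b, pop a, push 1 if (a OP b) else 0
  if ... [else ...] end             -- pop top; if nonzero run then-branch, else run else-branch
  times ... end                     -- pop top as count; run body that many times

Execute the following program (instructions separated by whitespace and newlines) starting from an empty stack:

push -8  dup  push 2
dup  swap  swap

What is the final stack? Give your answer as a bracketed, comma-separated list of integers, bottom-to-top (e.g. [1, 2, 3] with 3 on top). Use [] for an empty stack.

Answer: [-8, -8, 2, 2]

Derivation:
After 'push -8': [-8]
After 'dup': [-8, -8]
After 'push 2': [-8, -8, 2]
After 'dup': [-8, -8, 2, 2]
After 'swap': [-8, -8, 2, 2]
After 'swap': [-8, -8, 2, 2]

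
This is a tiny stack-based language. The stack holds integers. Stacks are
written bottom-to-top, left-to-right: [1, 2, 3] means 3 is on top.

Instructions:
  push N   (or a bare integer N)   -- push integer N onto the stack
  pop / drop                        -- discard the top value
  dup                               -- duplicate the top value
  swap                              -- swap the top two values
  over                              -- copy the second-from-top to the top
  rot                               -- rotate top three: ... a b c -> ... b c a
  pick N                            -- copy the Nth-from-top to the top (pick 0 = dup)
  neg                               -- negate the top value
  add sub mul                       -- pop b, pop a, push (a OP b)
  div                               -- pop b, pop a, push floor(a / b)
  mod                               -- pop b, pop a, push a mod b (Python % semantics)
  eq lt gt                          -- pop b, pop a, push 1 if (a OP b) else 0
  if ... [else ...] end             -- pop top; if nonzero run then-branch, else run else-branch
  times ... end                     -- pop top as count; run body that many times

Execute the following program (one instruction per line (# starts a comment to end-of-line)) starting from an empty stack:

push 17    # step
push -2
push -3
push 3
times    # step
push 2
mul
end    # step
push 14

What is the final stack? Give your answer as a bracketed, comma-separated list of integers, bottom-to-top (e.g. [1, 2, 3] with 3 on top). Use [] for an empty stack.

Answer: [17, -2, -24, 14]

Derivation:
After 'push 17': [17]
After 'push -2': [17, -2]
After 'push -3': [17, -2, -3]
After 'push 3': [17, -2, -3, 3]
After 'times': [17, -2, -3]
After 'push 2': [17, -2, -3, 2]
After 'mul': [17, -2, -6]
After 'push 2': [17, -2, -6, 2]
After 'mul': [17, -2, -12]
After 'push 2': [17, -2, -12, 2]
After 'mul': [17, -2, -24]
After 'push 14': [17, -2, -24, 14]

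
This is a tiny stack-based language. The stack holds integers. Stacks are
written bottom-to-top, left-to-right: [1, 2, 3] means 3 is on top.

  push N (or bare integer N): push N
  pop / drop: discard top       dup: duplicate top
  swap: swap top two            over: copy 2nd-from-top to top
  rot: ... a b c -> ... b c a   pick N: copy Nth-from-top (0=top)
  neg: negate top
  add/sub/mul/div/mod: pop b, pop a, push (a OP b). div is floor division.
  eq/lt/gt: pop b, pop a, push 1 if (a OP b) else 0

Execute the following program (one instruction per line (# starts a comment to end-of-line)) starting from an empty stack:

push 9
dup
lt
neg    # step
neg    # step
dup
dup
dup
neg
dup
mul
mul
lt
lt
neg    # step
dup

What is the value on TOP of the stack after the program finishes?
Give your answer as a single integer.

After 'push 9': [9]
After 'dup': [9, 9]
After 'lt': [0]
After 'neg': [0]
After 'neg': [0]
After 'dup': [0, 0]
After 'dup': [0, 0, 0]
After 'dup': [0, 0, 0, 0]
After 'neg': [0, 0, 0, 0]
After 'dup': [0, 0, 0, 0, 0]
After 'mul': [0, 0, 0, 0]
After 'mul': [0, 0, 0]
After 'lt': [0, 0]
After 'lt': [0]
After 'neg': [0]
After 'dup': [0, 0]

Answer: 0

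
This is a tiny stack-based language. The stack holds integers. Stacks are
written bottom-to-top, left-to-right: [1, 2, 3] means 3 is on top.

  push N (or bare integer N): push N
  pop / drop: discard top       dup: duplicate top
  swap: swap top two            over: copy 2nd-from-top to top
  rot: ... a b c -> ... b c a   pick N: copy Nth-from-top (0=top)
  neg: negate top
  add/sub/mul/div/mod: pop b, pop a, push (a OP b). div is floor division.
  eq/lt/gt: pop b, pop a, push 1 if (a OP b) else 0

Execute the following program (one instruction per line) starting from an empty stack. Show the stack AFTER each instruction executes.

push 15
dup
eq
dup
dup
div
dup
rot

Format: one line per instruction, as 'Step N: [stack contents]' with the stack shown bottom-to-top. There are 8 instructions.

Step 1: [15]
Step 2: [15, 15]
Step 3: [1]
Step 4: [1, 1]
Step 5: [1, 1, 1]
Step 6: [1, 1]
Step 7: [1, 1, 1]
Step 8: [1, 1, 1]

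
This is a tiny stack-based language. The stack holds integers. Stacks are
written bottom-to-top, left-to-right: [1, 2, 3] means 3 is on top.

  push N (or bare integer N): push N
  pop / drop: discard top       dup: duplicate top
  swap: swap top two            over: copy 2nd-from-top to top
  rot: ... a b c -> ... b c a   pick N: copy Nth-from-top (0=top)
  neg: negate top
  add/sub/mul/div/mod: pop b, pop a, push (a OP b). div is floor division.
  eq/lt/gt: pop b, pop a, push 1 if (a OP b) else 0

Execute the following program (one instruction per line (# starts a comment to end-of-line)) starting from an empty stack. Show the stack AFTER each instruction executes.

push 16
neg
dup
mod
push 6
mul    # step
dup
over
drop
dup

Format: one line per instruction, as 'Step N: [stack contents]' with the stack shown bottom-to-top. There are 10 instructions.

Step 1: [16]
Step 2: [-16]
Step 3: [-16, -16]
Step 4: [0]
Step 5: [0, 6]
Step 6: [0]
Step 7: [0, 0]
Step 8: [0, 0, 0]
Step 9: [0, 0]
Step 10: [0, 0, 0]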